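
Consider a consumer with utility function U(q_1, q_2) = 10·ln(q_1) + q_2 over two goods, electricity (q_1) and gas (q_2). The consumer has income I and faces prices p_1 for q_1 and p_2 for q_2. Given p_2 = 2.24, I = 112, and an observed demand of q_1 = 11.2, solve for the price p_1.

Set MRS = p_1/p_2: (10/q_1)/1 = p_1/p_2.
So q_1*(p_1,p_2) = 10·p_2/p_1, independent of income; and q_2* = (I − 10·p_2)/p_2.
Set q_1* = 11.2 in the demand function and solve for p_1: p_1 = 2.

p_1 = 2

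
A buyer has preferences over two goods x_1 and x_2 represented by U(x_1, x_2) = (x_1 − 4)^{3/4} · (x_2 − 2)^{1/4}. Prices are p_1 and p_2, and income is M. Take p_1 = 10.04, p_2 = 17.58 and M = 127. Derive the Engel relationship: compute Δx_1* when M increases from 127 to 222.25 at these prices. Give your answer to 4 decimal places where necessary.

Δx_1* = 7.1153

Let x_1' = x_1−4, x_2' = x_2−2. MRS = 3·x_2'/x_1' = p_1/p_2.
Substituting into the budget: x_1* = 4 + 0.75·(M − 4·p_1 − 2·p_2)/p_1, and x_2* = 2 + 0.25·(…)/p_2.
Discretionary income = 127 − 4·10.04 − 2·17.58 = 51.68; x_1* = 4 + 0.75·51.68/10.04 = 7.8606.
At M' = 222.25: x_1* = 14.9758. Change: 14.9758 − 7.8606 = 7.1153.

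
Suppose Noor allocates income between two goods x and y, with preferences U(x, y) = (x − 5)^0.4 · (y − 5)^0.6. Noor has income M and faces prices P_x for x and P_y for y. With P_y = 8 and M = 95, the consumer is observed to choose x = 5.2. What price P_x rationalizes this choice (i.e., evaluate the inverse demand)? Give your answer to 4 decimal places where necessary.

MRS = (2/3)·(y−5)/(x−5). Tangency with P_x/P_y gives y−5 = (3/2)·(P_x/P_y)·(x−5).
Substituting into the budget: x* = 5 + 0.4·(M − 5·P_x − 5·P_y)/P_x, and y* = 5 + 0.6·(…)/P_y.
Set x* = 5.2 in the demand function and solve for P_x: P_x = 10.

P_x = 10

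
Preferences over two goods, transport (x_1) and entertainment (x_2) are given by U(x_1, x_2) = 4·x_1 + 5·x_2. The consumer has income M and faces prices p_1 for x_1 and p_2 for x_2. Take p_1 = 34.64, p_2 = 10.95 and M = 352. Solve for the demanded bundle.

x_1* = 0, x_2* = 32.1461

Linear utility — the consumer picks whichever good has higher MU/price: 4/34.64 = 0.1155 vs 5/10.95 = 0.4566.
x_2 gives more utility per dollar, so spend all income on x_2: x_2* = M/p_2, x_1* = 0.
Numerically: x_1* = 0, x_2* = 32.1461.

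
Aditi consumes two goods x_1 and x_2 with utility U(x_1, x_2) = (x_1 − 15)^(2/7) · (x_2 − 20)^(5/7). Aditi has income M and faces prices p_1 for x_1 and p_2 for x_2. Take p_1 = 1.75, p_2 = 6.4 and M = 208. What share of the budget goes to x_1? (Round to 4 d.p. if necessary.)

share on x_1 = 0.2

MRS = (2/5)·(x_2−20)/(x_1−15). Tangency with p_1/p_2 gives x_2−20 = (5/2)·(p_1/p_2)·(x_1−15).
After buying the subsistence bundle (15, 20), a share 2/7 of the remaining income goes to x_1: x_1* = 15 + 2/7·(M − 15p_1 − 20p_2)/p_1.
Discretionary income = 208 − 15·1.75 − 20·6.4 = 53.75; x_1* = 15 + 2/7·53.75/1.75 = 23.7755; x_2* = 20 + 5/7·53.75/6.4 = 25.9989.
Expenditure on x_1: 1.75·23.7755 = 41.6071; share = 0.2.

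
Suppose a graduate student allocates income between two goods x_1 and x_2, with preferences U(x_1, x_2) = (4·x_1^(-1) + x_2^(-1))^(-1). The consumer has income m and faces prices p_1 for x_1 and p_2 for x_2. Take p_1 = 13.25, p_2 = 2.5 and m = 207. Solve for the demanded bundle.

Numerically x_2/x_1 = 1.151086, so x_1* = 207/(13.25 + 2.5·1.151086) = 12.835 and x_2* = 1.151086·12.835 = 14.7742.

x_1* = 12.835, x_2* = 14.7742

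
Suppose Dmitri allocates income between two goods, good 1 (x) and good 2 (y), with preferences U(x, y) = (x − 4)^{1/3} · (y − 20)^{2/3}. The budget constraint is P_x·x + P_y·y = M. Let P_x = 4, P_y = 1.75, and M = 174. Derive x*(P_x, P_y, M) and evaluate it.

x* = 14.25

Let x' = x−4, y' = y−20. MRS = (1/2)·y'/x' = P_x/P_y.
Substituting into the budget: x* = 4 + 1/3·(M − 4·P_x − 20·P_y)/P_x, and y* = 20 + 2/3·(…)/P_y.
Discretionary income = 174 − 4·4 − 20·1.75 = 123; x* = 4 + 1/3·123/4 = 14.25.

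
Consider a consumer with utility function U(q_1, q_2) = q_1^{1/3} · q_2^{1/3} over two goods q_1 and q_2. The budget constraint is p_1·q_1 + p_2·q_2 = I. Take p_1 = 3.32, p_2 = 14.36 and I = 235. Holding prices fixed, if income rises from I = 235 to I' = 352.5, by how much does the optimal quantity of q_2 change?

MU_q_1/MU_q_2 = (1/3·q_2)/(1/3·q_1); tangency sets this equal to p_1/p_2.
Rearranging, p_2·q_2 = p_1·q_1. Substituting into the budget gives p_1·q_1·(1 + 1) = I.
Demand: q_1*(p_1,p_2,I) = 0.5·I/p_1 and q_2* = 0.5·I/p_2.
At p_1=3.32, p_2=14.36, I=235: q_2* = 0.5·235/14.36 = 8.1825.
At I' = 352.5: q_2* = 12.2737. Change: 12.2737 − 8.1825 = 4.0912.

Δq_2* = 4.0912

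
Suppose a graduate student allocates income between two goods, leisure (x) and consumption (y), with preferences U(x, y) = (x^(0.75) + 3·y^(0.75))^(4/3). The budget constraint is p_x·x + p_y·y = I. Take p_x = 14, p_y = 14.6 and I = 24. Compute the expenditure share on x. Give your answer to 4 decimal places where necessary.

From the CES first-order condition, (1/3)·(y/x)^(0.25) = p_x/p_y.
Solve for the ratio: y/x = [3·p_x/p_y]^(4).
Substitute y = (y/x)·x into the budget: x* = I/(p_x + p_y·(y/x)).
Numerically y/x = 68.483467, so x* = 24/(14 + 14.6·68.483467) = 0.0237 and y* = 68.483467·0.0237 = 1.6211.
Expenditure on x: 14·0.0237 = 0.3314; share = 0.0138.

share on x = 0.0138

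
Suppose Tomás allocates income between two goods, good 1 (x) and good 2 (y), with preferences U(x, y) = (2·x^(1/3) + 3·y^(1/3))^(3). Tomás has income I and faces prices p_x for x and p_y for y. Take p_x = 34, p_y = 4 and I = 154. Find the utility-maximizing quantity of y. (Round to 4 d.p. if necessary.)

With the ratio pinned down, the budget gives x* = I/(p_x + p_y·(y/x)) and y* = (y/x)·x*.
Numerically y/x = 45.526606, so x* = 154/(34 + 4·45.526606) = 0.7126 and y* = 45.526606·0.7126 = 32.4428.

y* = 32.4428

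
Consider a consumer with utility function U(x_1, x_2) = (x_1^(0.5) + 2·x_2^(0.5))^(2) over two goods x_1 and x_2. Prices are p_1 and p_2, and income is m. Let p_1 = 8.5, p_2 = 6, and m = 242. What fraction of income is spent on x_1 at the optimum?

share on x_1 = 0.15

MRS = MU_x_1/MU_x_2 = (1/2)·(x_2/x_1)^(0.5). Set equal to p_1/p_2.
Solve for the ratio: x_2/x_1 = [2·p_1/p_2]^(2).
Substitute x_2 = (x_2/x_1)·x_1 into the budget: x_1* = m/(p_1 + p_2·(x_2/x_1)).
Numerically x_2/x_1 = 8.027778, so x_1* = 242/(8.5 + 6·8.027778) = 4.2706 and x_2* = 8.027778·4.2706 = 34.2833.
Expenditure on x_1: 8.5·4.2706 = 36.3; share = 0.15.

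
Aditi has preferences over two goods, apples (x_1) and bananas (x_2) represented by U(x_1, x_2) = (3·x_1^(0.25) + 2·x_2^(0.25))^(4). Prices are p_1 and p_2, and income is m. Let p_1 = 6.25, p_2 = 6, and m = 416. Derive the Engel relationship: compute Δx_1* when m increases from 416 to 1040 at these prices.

From the CES first-order condition, (3/2)·(x_2/x_1)^(0.75) = p_1/p_2.
Solve for the ratio: x_2/x_1 = [(2/3)·p_1/p_2]^(4/3).
Substitute x_2 = (x_2/x_1)·x_1 into the budget: x_1* = m/(p_1 + p_2·(x_2/x_1)).
Numerically x_2/x_1 = 0.614964, so x_1* = 416/(6.25 + 6·0.614964) = 41.852.
At m' = 1040: x_1* = 104.63. Change: 104.63 − 41.852 = 62.778.

Δx_1* = 62.778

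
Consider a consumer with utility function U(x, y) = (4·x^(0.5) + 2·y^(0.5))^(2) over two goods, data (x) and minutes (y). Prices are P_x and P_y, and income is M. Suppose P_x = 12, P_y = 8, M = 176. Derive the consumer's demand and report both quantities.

MU_x ∝ 4·x^(-0.5), MU_y ∝ 2·y^(-0.5), so MRS = 2·(y/x)^(0.5) = P_x/P_y.
Solve for the ratio: y/x = [(1/2)·P_x/P_y]^(2).
Substitute y = (y/x)·x into the budget: x* = M/(P_x + P_y·(y/x)).
Numerically y/x = 0.5625, so x* = 176/(12 + 8·0.5625) = 10.6667 and y* = 0.5625·10.6667 = 6.

x* = 10.6667, y* = 6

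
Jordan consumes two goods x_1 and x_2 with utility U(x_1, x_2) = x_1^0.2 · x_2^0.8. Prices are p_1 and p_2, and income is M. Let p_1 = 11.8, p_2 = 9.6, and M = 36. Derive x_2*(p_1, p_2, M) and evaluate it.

Tangency: MRS = (1/4)·x_2/x_1 = p_1/p_2.
Rearranging, p_2·x_2 = 4·p_1·x_1. Substituting into the budget gives p_1·x_1·(1 + 4) = M.
Demand: x_1*(p_1,p_2,M) = 0.2·M/p_1 and x_2* = 0.8·M/p_2.
At p_1=11.8, p_2=9.6, M=36: x_2* = 0.8·36/9.6 = 3.

x_2* = 3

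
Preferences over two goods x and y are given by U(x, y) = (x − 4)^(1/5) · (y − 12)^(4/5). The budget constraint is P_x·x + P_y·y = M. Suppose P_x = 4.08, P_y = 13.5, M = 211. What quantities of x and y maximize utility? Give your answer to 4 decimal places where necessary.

This is Cobb-Douglas in (x−4, y−12): tangency gives 0.2·P_y·(y−12) = 0.8·P_x·(x−4).
After buying the subsistence bundle (4, 12), a share 0.2 of the remaining income goes to x: x* = 4 + 0.2·(M − 4P_x − 12P_y)/P_x.
Discretionary income = 211 − 4·4.08 − 12·13.5 = 32.68; x* = 4 + 0.2·32.68/4.08 = 5.602; y* = 12 + 0.8·32.68/13.5 = 13.9366.

x* = 5.602, y* = 13.9366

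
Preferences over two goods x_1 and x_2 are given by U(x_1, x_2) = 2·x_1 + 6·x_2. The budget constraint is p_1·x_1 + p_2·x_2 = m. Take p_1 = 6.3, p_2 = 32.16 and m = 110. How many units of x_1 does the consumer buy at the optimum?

x_1* = 17.4603

Linear utility — the consumer picks whichever good has higher MU/price: 2/6.3 = 0.3175 vs 6/32.16 = 0.1866.
x_1 gives more utility per dollar, so spend all income on x_1: x_1* = m/p_1, x_2* = 0.
Numerically: x_1* = 17.4603, x_2* = 0.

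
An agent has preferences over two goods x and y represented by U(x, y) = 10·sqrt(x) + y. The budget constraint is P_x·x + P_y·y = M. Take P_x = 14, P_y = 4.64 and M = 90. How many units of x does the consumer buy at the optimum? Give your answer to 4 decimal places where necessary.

Thus x* = (5·P_y/P_x)² — independent of M — with the rest of income spent on y.
Plugging in: x* = (5·4.64/14)² = 2.7461.

x* = 2.7461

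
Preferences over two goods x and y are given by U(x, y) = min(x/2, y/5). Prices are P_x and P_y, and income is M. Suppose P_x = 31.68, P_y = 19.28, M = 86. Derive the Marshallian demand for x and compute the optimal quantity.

Demand: x*(P_x,P_y,M) = 2·M/(2·P_x + 5·P_y), y* = 5·M/(2·P_x + 5·P_y).
Here 2·31.68 + 5·19.28 = 159.76, giving x* = 1.0766.

x* = 1.0766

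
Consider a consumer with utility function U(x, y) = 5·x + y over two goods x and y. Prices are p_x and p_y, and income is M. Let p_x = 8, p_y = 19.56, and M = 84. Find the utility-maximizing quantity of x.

x* = 10.5

Perfect substitutes: compare marginal utility per dollar. 5/p_x vs 1/p_y → 0.625 vs 0.0511.
x gives more utility per dollar, so spend all income on x: x* = M/p_x, y* = 0.
Numerically: x* = 10.5, y* = 0.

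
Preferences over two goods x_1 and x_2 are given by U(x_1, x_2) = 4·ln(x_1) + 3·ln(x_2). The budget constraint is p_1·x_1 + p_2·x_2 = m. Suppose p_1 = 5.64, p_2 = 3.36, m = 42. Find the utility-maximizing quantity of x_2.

x_2* = 5.3571

Tangency: MRS = (4/3)·x_2/x_1 = p_1/p_2.
So 4·p_2·x_2 = 3·p_1·x_1; combined with the budget, a share 4/7 of income goes to x_1.
Demand: x_1*(p_1,p_2,m) = 4/7·m/p_1 and x_2* = 3/7·m/p_2.
At p_1=5.64, p_2=3.36, m=42: x_2* = 3/7·42/3.36 = 5.3571.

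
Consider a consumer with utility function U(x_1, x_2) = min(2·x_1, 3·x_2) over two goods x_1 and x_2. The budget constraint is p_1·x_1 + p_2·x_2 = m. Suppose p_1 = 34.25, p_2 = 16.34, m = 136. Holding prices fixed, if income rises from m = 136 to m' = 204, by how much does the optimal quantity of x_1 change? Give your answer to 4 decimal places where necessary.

With perfect complements, no substitution: consume in ratio x_1:x_2 = 3:2.
Budget: p_1·x_1 + p_2·(2/3)·x_1 = m, so (3·p_1 + 2·p_2)·x_1 = 3·m.
Demand: x_1*(p_1,p_2,m) = 3·m/(3·p_1 + 2·p_2), x_2* = 2·m/(3·p_1 + 2·p_2).
Here 3·34.25 + 2·16.34 = 135.43, giving x_1* = 3.0126.
At m' = 204: x_1* = 4.5189. Change: 4.5189 − 3.0126 = 1.5063.

Δx_1* = 1.5063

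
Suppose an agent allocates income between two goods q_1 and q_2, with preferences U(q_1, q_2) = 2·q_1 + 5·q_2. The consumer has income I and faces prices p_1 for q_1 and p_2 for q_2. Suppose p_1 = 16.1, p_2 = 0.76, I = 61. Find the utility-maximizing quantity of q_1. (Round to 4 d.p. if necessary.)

q_1* = 0

Linear utility — the consumer picks whichever good has higher MU/price: 2/16.1 = 0.1242 vs 5/0.76 = 6.5789.
q_2 gives more utility per dollar, so spend all income on q_2: q_2* = I/p_2, q_1* = 0.
Numerically: q_1* = 0, q_2* = 80.2632.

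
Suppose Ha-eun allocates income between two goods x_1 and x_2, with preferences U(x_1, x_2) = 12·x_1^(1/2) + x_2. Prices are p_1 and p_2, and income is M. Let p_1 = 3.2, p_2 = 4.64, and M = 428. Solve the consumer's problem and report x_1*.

x_1* = 75.69

Utility is quasi-linear in x_2; the FOC for x_1 is 6/√x_1 = p_1/p_2.
Thus x_1* = (6·p_2/p_1)² — independent of M — with the rest of income spent on x_2.
Plugging in: x_1* = (6·4.64/3.2)² = 75.69.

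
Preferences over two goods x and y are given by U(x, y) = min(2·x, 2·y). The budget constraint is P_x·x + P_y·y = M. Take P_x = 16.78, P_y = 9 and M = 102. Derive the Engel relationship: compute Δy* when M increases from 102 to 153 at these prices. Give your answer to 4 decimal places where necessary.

Δy* = 1.9783

With perfect complements, no substitution: consume in ratio x:y = 2:2.
Budget: P_x·x + P_y·x = M, so (2·P_x + 2·P_y)·x = 2·M.
Demand: x*(P_x,P_y,M) = 2·M/(2·P_x + 2·P_y), y* = 2·M/(2·P_x + 2·P_y).
Here 2·16.78 + 2·9 = 51.56, giving y* = 3.9566.
At M' = 153: y* = 5.9348. Change: 5.9348 − 3.9566 = 1.9783.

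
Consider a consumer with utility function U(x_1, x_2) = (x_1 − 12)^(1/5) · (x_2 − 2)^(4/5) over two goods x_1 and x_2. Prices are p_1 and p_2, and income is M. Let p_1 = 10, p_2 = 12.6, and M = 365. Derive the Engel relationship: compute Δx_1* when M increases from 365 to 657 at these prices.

MRS = (1/4)·(x_2−2)/(x_1−12). Tangency with p_1/p_2 gives x_2−2 = 4·(p_1/p_2)·(x_1−12).
Substituting into the budget: x_1* = 12 + 0.2·(M − 12·p_1 − 2·p_2)/p_1, and x_2* = 2 + 0.8·(…)/p_2.
Discretionary income = 365 − 12·10 − 2·12.6 = 219.8; x_1* = 12 + 0.2·219.8/10 = 16.396.
At M' = 657: x_1* = 22.236. Change: 22.236 − 16.396 = 5.84.

Δx_1* = 5.84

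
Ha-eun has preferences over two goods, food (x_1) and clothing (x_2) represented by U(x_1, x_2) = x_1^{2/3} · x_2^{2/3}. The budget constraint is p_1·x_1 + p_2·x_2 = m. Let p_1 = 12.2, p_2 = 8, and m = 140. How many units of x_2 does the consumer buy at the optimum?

MU_x_1/MU_x_2 = (2/3·x_2)/(2/3·x_1); tangency sets this equal to p_1/p_2.
So 2/3·p_2·x_2 = 2/3·p_1·x_1; combined with the budget, a share 0.5 of income goes to x_1.
Demand: x_1*(p_1,p_2,m) = 0.5·m/p_1 and x_2* = 0.5·m/p_2.
At p_1=12.2, p_2=8, m=140: x_2* = 0.5·140/8 = 8.75.

x_2* = 8.75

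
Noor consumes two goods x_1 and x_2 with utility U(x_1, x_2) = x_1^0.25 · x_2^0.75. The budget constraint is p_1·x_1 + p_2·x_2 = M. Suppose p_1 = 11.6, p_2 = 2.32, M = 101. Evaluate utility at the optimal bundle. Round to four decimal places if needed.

V = 16.591

The MRS is (1/3)·x_2/x_1. Set MRS = p_1/p_2.
So 0.25·p_2·x_2 = 0.75·p_1·x_1; combined with the budget, a share 0.25 of income goes to x_1.
Demand: x_1*(p_1,p_2,M) = 0.25·M/p_1 and x_2* = 0.75·M/p_2.
At p_1=11.6, p_2=2.32, M=101: x_1* = 0.25·101/11.6 = 2.1767, x_2* = 32.6509.
Utility at the optimum: U(2.1767, 32.6509) = 16.591.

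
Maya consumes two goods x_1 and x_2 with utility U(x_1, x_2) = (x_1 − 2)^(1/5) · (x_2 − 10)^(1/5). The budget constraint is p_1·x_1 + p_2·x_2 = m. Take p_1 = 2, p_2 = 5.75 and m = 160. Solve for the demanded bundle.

x_1* = 26.625, x_2* = 18.5652

Let x_1' = x_1−2, x_2' = x_2−10. MRS = x_2'/x_1' = p_1/p_2.
After buying the subsistence bundle (2, 10), a share 0.5 of the remaining income goes to x_1: x_1* = 2 + 0.5·(m − 2p_1 − 10p_2)/p_1.
Discretionary income = 160 − 2·2 − 10·5.75 = 98.5; x_1* = 2 + 0.5·98.5/2 = 26.625; x_2* = 10 + 0.5·98.5/5.75 = 18.5652.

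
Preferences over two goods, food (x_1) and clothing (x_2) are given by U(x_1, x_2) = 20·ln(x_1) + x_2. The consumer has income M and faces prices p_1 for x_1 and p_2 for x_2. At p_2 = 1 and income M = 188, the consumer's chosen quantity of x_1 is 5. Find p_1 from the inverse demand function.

MU_x_1 = 20/x_1, MU_x_2 = 1. Tangency: 20/x_1 = p_1/p_2.
So x_1*(p_1,p_2) = 20·p_2/p_1, independent of income; and x_2* = (M − 20·p_2)/p_2.
Set x_1* = 5 in the demand function and solve for p_1: p_1 = 4.

p_1 = 4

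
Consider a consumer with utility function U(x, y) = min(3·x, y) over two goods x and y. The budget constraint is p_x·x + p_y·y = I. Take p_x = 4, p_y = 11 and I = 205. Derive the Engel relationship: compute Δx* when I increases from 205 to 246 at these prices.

Δx* = 1.1081

With perfect complements, no substitution: consume in ratio x:y = 1:3.
Budget: p_x·x + p_y·3·x = I, so (p_x + 3·p_y)·x = I.
Demand: x*(p_x,p_y,I) = I/(p_x + 3·p_y), y* = 3·I/(p_x + 3·p_y).
Here 4 + 3·11 = 37, giving x* = 5.5405.
At I' = 246: x* = 6.6486. Change: 6.6486 − 5.5405 = 1.1081.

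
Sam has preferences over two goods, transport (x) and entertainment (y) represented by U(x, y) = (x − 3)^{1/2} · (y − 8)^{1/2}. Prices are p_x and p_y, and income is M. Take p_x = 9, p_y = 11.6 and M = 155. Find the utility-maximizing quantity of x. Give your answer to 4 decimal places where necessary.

Let x' = x−3, y' = y−8. MRS = y'/x' = p_x/p_y.
After buying the subsistence bundle (3, 8), a share 0.5 of the remaining income goes to x: x* = 3 + 0.5·(M − 3p_x − 8p_y)/p_x.
Discretionary income = 155 − 3·9 − 8·11.6 = 35.2; x* = 3 + 0.5·35.2/9 = 4.9556.

x* = 4.9556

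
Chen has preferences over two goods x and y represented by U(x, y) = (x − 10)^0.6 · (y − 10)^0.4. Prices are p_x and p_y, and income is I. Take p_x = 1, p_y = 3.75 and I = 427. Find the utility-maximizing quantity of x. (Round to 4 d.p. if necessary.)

MRS = (3/2)·(y−10)/(x−10). Tangency with p_x/p_y gives y−10 = (2/3)·(p_x/p_y)·(x−10).
After buying the subsistence bundle (10, 10), a share 0.6 of the remaining income goes to x: x* = 10 + 0.6·(I − 10p_x − 10p_y)/p_x.
Discretionary income = 427 − 10·1 − 10·3.75 = 379.5; x* = 10 + 0.6·379.5/1 = 237.7.

x* = 237.7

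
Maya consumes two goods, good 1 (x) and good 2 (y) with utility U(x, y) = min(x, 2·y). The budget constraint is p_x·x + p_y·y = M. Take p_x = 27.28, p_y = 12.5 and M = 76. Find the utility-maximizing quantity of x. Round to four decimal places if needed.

Demand: x*(p_x,p_y,M) = 2·M/(2·p_x + p_y), y* = M/(2·p_x + p_y).
Here 2·27.28 + 12.5 = 67.06, giving x* = 2.2666.

x* = 2.2666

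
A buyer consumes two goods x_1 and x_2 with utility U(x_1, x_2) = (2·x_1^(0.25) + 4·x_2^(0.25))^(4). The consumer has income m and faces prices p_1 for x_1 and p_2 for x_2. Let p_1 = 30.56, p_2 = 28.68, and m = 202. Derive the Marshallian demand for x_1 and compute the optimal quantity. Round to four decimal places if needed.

x_1* = 1.8496

Numerically x_2/x_1 = 2.742451, so x_1* = 202/(30.56 + 28.68·2.742451) = 1.8496.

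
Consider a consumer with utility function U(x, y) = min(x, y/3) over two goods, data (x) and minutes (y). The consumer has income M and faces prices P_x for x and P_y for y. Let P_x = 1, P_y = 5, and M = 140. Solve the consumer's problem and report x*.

x* = 8.75

With perfect complements, no substitution: consume in ratio x:y = 1:3.
Budget: P_x·x + P_y·3·x = M, so (P_x + 3·P_y)·x = M.
Demand: x*(P_x,P_y,M) = M/(P_x + 3·P_y), y* = 3·M/(P_x + 3·P_y).
Here 1 + 3·5 = 16, giving x* = 8.75.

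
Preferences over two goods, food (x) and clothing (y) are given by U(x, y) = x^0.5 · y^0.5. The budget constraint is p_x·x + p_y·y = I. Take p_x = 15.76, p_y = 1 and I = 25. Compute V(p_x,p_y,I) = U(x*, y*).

V = 3.1487

Demand: x*(p_x,p_y,I) = 0.5·I/p_x and y* = 0.5·I/p_y.
At p_x=15.76, p_y=1, I=25: x* = 0.5·25/15.76 = 0.7931, y* = 12.5.
Utility at the optimum: U(0.7931, 12.5) = 3.1487.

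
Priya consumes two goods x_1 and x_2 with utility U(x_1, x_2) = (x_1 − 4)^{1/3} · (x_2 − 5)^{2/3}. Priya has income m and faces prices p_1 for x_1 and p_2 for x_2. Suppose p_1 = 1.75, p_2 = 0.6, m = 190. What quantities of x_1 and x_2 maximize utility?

Substituting into the budget: x_1* = 4 + 1/3·(m − 4·p_1 − 5·p_2)/p_1, and x_2* = 5 + 2/3·(…)/p_2.
Discretionary income = 190 − 4·1.75 − 5·0.6 = 180; x_1* = 4 + 1/3·180/1.75 = 38.2857; x_2* = 5 + 2/3·180/0.6 = 205.

x_1* = 38.2857, x_2* = 205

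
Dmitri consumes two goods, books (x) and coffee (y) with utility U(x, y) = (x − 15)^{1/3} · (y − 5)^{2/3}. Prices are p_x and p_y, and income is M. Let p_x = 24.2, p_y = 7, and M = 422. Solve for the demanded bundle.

x* = 15.3306, y* = 7.2857

This is Cobb-Douglas in (x−15, y−5): tangency gives 1/3·p_y·(y−5) = 2/3·p_x·(x−15).
After buying the subsistence bundle (15, 5), a share 1/3 of the remaining income goes to x: x* = 15 + 1/3·(M − 15p_x − 5p_y)/p_x.
Discretionary income = 422 − 15·24.2 − 5·7 = 24; x* = 15 + 1/3·24/24.2 = 15.3306; y* = 5 + 2/3·24/7 = 7.2857.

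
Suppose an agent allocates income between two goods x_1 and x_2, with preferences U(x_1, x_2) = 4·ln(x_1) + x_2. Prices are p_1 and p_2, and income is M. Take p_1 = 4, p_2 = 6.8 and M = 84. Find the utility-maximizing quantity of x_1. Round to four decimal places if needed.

x_1* = 6.8

Set MRS = p_1/p_2: (4/x_1)/1 = p_1/p_2.
So x_1*(p_1,p_2) = 4·p_2/p_1, independent of income; and x_2* = (M − 4·p_2)/p_2.
At the given prices: x_1* = 4·6.8/4 = 6.8.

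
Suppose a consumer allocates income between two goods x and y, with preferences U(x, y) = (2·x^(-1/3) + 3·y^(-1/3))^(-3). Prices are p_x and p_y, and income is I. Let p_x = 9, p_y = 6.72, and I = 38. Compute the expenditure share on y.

From the CES first-order condition, (2/3)·(y/x)^(4/3) = p_x/p_y.
Solve for the ratio: y/x = [(3/2)·p_x/p_y]^(0.75).
With the ratio pinned down, the budget gives x* = I/(p_x + p_y·(y/x)) and y* = (y/x)·x*.
Numerically y/x = 1.687421, so x* = 38/(9 + 6.72·1.687421) = 1.8683 and y* = 1.687421·1.8683 = 3.1526.
Expenditure on y: 6.72·3.1526 = 21.1854; share = 0.5575.

share on y = 0.5575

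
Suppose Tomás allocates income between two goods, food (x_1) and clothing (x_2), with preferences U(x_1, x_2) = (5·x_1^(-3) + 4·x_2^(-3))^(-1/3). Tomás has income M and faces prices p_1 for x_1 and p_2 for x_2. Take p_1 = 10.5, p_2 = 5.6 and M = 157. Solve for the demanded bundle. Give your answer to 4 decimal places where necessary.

MU_x_1 ∝ 5·x_1^(-4), MU_x_2 ∝ 4·x_2^(-4), so MRS = (5/4)·(x_2/x_1)^(4) = p_1/p_2.
Hence x_2/x_1 = ((4/5)·p_1/p_2)^(1/(4)), i.e. raised to the 0.25 power.
Substitute x_2 = (x_2/x_1)·x_1 into the budget: x_1* = M/(p_1 + p_2·(x_2/x_1)).
Numerically x_2/x_1 = 1.106682, so x_1* = 157/(10.5 + 5.6·1.106682) = 9.4027 and x_2* = 1.106682·9.4027 = 10.4057.

x_1* = 9.4027, x_2* = 10.4057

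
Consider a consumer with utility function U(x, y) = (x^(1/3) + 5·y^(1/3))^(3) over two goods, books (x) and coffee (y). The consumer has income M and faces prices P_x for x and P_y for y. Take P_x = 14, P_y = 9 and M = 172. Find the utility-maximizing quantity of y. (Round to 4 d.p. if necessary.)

y* = 17.8323

From the CES first-order condition, (1/5)·(y/x)^(2/3) = P_x/P_y.
Hence y/x = (5·P_x/P_y)^(1/(2/3)), i.e. raised to the 1.5 power.
With the ratio pinned down, the budget gives x* = M/(P_x + P_y·(y/x)) and y* = (y/x)·x*.
Numerically y/x = 21.691186, so x* = 172/(14 + 9·21.691186) = 0.8221 and y* = 21.691186·0.8221 = 17.8323.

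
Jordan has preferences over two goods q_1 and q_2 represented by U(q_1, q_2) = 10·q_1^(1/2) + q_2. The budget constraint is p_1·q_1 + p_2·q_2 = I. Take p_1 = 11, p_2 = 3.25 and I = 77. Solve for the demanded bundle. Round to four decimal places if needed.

q_1* = 2.1823, q_2* = 16.3059

Set MRS = p_1/p_2: 5·q_1^(−1/2) = p_1/p_2.
Solve: √q_1 = 5·p_2/p_1, so q_1*(p_1,p_2) = (5·p_2/p_1)², and q_2* = (I − p_1·q_1*)/p_2.
Plugging in: q_1* = (5·3.25/11)² = 2.1823, q_2* = 16.3059.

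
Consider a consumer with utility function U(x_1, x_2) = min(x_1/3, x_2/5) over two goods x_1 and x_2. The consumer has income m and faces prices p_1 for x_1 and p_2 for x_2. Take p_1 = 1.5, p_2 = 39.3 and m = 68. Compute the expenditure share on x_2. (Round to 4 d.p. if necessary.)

share on x_2 = 0.9776

Demand: x_1*(p_1,p_2,m) = 3·m/(3·p_1 + 5·p_2), x_2* = 5·m/(3·p_1 + 5·p_2).
Here 3·1.5 + 5·39.3 = 201, giving x_1* = 1.0149 and x_2* = 1.6915.
Expenditure on x_2: 39.3·1.6915 = 66.4776; share = 0.9776.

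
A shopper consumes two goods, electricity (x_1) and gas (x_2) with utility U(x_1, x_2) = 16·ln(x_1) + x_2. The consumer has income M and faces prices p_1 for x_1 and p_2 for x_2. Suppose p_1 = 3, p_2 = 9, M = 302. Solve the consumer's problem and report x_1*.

x_1* = 48

MU_x_1 = 16/x_1, MU_x_2 = 1. Tangency: 16/x_1 = p_1/p_2.
So x_1*(p_1,p_2) = 16·p_2/p_1, independent of income; and x_2* = (M − 16·p_2)/p_2.
At the given prices: x_1* = 16·9/3 = 48.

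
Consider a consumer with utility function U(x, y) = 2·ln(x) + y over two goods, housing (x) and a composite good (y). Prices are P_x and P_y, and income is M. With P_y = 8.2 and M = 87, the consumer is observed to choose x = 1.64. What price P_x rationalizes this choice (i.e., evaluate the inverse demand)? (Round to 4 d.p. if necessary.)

MU_x = 2/x, MU_y = 1. Tangency: 2/x = P_x/P_y.
So x*(P_x,P_y) = 2·P_y/P_x, independent of income; and y* = (M − 2·P_y)/P_y.
Set x* = 1.64 in the demand function and solve for P_x: P_x = 10.

P_x = 10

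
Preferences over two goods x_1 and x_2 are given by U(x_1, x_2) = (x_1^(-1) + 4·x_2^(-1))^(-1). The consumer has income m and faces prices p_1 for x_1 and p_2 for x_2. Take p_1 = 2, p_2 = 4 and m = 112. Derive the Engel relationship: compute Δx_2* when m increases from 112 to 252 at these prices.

MRS = MU_x_1/MU_x_2 = (1/4)·(x_2/x_1)^(2). Set equal to p_1/p_2.
Hence x_2/x_1 = (4·p_1/p_2)^(1/(2)), i.e. raised to the 0.5 power.
With the ratio pinned down, the budget gives x_1* = m/(p_1 + p_2·(x_2/x_1)) and x_2* = (x_2/x_1)·x_1*.
Numerically x_2/x_1 = 1.414214, so x_1* = 112/(2 + 4·1.414214) = 14.6274 and x_2* = 1.414214·14.6274 = 20.6863.
At m' = 252: x_2* = 46.5442. Change: 46.5442 − 20.6863 = 25.8579.

Δx_2* = 25.8579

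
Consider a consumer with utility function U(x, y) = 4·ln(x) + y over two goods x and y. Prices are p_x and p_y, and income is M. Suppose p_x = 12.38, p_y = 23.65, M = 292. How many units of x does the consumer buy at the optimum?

x* = 7.6414

MU_x = 4/x, MU_y = 1. Tangency: 4/x = p_x/p_y.
So x*(p_x,p_y) = 4·p_y/p_x, independent of income; and y* = (M − 4·p_y)/p_y.
At the given prices: x* = 4·23.65/12.38 = 7.6414.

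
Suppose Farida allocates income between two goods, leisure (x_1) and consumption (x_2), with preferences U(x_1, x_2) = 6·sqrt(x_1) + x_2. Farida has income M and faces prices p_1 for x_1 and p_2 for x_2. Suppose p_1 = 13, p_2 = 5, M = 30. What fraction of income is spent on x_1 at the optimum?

share on x_1 = 0.5769

MU_x_1 = 3/√x_1, MU_x_2 = 1. Tangency: 3/√x_1 = p_1/p_2.
Thus x_1* = (3·p_2/p_1)² — independent of M — with the rest of income spent on x_2.
Plugging in: x_1* = (3·5/13)² = 1.3314, x_2* = 2.5385.
Expenditure on x_1: 13·1.3314 = 17.3077; share = 0.5769.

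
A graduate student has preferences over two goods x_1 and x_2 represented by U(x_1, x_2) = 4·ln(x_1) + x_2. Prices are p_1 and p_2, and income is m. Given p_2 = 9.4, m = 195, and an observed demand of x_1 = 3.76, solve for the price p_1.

p_1 = 10

Set MRS = p_1/p_2: (4/x_1)/1 = p_1/p_2.
So x_1*(p_1,p_2) = 4·p_2/p_1, independent of income; and x_2* = (m − 4·p_2)/p_2.
Set x_1* = 3.76 in the demand function and solve for p_1: p_1 = 10.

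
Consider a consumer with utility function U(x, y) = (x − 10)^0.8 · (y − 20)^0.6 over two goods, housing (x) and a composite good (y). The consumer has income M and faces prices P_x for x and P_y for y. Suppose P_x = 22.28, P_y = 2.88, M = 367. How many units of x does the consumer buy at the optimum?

x* = 12.2211

MRS = (4/3)·(y−20)/(x−10). Tangency with P_x/P_y gives y−20 = (3/4)·(P_x/P_y)·(x−10).
After buying the subsistence bundle (10, 20), a share 4/7 of the remaining income goes to x: x* = 10 + 4/7·(M − 10P_x − 20P_y)/P_x.
Discretionary income = 367 − 10·22.28 − 20·2.88 = 86.6; x* = 10 + 4/7·86.6/22.28 = 12.2211.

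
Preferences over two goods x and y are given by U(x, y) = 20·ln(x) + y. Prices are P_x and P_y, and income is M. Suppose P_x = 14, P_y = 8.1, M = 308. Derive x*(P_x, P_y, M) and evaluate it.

MU_x = 20/x, MU_y = 1. Tangency: 20/x = P_x/P_y.
So x*(P_x,P_y) = 20·P_y/P_x, independent of income; and y* = (M − 20·P_y)/P_y.
At the given prices: x* = 20·8.1/14 = 11.5714.

x* = 11.5714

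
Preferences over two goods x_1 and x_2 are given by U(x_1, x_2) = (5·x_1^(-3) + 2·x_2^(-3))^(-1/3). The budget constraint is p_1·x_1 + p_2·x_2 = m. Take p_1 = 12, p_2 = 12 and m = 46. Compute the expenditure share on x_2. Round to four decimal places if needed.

share on x_2 = 0.443

MRS = MU_x_1/MU_x_2 = (5/2)·(x_2/x_1)^(4). Set equal to p_1/p_2.
Hence x_2/x_1 = ((2/5)·p_1/p_2)^(1/(4)), i.e. raised to the 0.25 power.
Substitute x_2 = (x_2/x_1)·x_1 into the budget: x_1* = m/(p_1 + p_2·(x_2/x_1)).
Numerically x_2/x_1 = 0.795271, so x_1* = 46/(12 + 12·0.795271) = 2.1352 and x_2* = 0.795271·2.1352 = 1.6981.
Expenditure on x_2: 12·1.6981 = 20.3771; share = 0.443.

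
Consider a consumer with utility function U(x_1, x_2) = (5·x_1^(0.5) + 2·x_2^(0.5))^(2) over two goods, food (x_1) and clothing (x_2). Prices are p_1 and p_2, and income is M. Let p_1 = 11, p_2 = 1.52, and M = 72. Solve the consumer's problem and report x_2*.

MRS = MU_x_1/MU_x_2 = (5/2)·(x_2/x_1)^(0.5). Set equal to p_1/p_2.
Solve for the ratio: x_2/x_1 = [(2/5)·p_1/p_2]^(2).
Substitute x_2 = (x_2/x_1)·x_1 into the budget: x_1* = M/(p_1 + p_2·(x_2/x_1)).
Numerically x_2/x_1 = 8.379501, so x_1* = 72/(11 + 1.52·8.379501) = 3.0333 and x_2* = 8.379501·3.0333 = 25.4172.

x_2* = 25.4172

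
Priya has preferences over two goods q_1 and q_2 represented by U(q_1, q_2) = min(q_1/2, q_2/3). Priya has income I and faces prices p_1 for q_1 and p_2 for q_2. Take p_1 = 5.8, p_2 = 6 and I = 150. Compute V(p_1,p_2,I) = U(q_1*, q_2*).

V = 5.0676

With perfect complements, no substitution: consume in ratio q_1:q_2 = 2:3.
Budget: p_1·q_1 + p_2·(3/2)·q_1 = I, so (2·p_1 + 3·p_2)·q_1 = 2·I.
Demand: q_1*(p_1,p_2,I) = 2·I/(2·p_1 + 3·p_2), q_2* = 3·I/(2·p_1 + 3·p_2).
Here 2·5.8 + 3·6 = 29.6, giving q_1* = 10.1351 and q_2* = 15.2027.
Utility at the optimum: U(10.1351, 15.2027) = 5.0676.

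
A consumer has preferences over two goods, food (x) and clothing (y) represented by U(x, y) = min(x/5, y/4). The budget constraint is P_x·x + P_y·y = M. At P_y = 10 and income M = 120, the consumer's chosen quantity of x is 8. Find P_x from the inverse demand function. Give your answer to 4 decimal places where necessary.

P_x = 7

With perfect complements, no substitution: consume in ratio x:y = 5:4.
Budget: P_x·x + P_y·(4/5)·x = M, so (5·P_x + 4·P_y)·x = 5·M.
Demand: x*(P_x,P_y,M) = 5·M/(5·P_x + 4·P_y), y* = 4·M/(5·P_x + 4·P_y).
Set x* = 8 in the demand function and solve for P_x: P_x = 7.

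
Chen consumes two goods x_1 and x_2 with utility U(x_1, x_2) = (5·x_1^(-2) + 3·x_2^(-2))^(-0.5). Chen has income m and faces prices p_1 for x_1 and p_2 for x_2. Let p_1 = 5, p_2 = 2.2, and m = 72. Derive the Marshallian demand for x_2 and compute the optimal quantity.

x_2* = 10.732

From the CES first-order condition, (5/3)·(x_2/x_1)^(3) = p_1/p_2.
Solve for the ratio: x_2/x_1 = [(3/5)·p_1/p_2]^(1/3).
With the ratio pinned down, the budget gives x_1* = m/(p_1 + p_2·(x_2/x_1)) and x_2* = (x_2/x_1)·x_1*.
Numerically x_2/x_1 = 1.108918, so x_1* = 72/(5 + 2.2·1.108918) = 9.6779 and x_2* = 1.108918·9.6779 = 10.732.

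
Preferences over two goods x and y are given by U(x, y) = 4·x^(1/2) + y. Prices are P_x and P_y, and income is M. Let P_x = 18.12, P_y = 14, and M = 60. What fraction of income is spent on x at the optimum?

share on x = 0.7211

Solve: √x = 2·P_y/P_x, so x*(P_x,P_y) = (2·P_y/P_x)², and y* = (M − P_x·x*)/P_y.
Plugging in: x* = (2·14/18.12)² = 2.3878, y* = 1.1952.
Expenditure on x: 18.12·2.3878 = 43.2671; share = 0.7211.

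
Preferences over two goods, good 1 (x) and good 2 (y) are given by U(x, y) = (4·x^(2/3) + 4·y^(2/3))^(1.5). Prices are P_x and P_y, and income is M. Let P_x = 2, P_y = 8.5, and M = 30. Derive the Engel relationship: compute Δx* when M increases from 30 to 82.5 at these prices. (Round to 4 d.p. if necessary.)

Δx* = 24.873

MU_x ∝ 4·x^(-1/3), MU_y ∝ 4·y^(-1/3), so MRS = (y/x)^(1/3) = P_x/P_y.
Hence y/x = (P_x/P_y)^(1/(1/3)), i.e. raised to the 3 power.
With the ratio pinned down, the budget gives x* = M/(P_x + P_y·(y/x)) and y* = (y/x)·x*.
Numerically y/x = 0.013027, so x* = 30/(2 + 8.5·0.013027) = 14.2131.
At M' = 82.5: x* = 39.0861. Change: 39.0861 − 14.2131 = 24.873.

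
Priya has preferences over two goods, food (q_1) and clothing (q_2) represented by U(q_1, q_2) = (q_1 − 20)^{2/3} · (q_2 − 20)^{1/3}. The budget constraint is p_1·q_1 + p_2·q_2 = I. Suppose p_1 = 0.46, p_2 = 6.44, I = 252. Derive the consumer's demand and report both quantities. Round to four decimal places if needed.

q_1* = 185.2174, q_2* = 25.9006

Substituting into the budget: q_1* = 20 + 2/3·(I − 20·p_1 − 20·p_2)/p_1, and q_2* = 20 + 1/3·(…)/p_2.
Discretionary income = 252 − 20·0.46 − 20·6.44 = 114; q_1* = 20 + 2/3·114/0.46 = 185.2174; q_2* = 20 + 1/3·114/6.44 = 25.9006.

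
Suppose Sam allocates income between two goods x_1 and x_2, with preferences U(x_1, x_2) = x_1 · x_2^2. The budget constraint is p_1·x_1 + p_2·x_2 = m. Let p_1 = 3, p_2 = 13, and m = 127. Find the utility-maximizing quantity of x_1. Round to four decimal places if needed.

x_1* = 14.1111

MU_x_1/MU_x_2 = (x_2)/(2·x_1); tangency sets this equal to p_1/p_2.
Rearranging, p_2·x_2 = 2·p_1·x_1. Substituting into the budget gives p_1·x_1·(1 + 2) = m.
Demand: x_1*(p_1,p_2,m) = 1/3·m/p_1 and x_2* = 2/3·m/p_2.
At p_1=3, p_2=13, m=127: x_1* = 1/3·127/3 = 14.1111.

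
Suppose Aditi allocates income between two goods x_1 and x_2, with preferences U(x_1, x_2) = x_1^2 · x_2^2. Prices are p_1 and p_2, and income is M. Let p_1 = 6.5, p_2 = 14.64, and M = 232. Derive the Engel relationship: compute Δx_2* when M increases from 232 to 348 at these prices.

Tangency: MRS = x_2/x_1 = p_1/p_2.
Rearranging, p_2·x_2 = p_1·x_1. Substituting into the budget gives p_1·x_1·(1 + 1) = M.
Demand: x_1*(p_1,p_2,M) = 0.5·M/p_1 and x_2* = 0.5·M/p_2.
At p_1=6.5, p_2=14.64, M=232: x_2* = 0.5·232/14.64 = 7.9235.
At M' = 348: x_2* = 11.8852. Change: 11.8852 − 7.9235 = 3.9617.

Δx_2* = 3.9617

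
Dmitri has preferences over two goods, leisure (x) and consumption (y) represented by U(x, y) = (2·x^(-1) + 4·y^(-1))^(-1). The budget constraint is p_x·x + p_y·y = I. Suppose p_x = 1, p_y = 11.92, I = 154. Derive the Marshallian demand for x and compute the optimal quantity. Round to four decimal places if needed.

x* = 26.1788

From the CES first-order condition, (1/2)·(y/x)^(2) = p_x/p_y.
Solve for the ratio: y/x = [2·p_x/p_y]^(0.5).
With the ratio pinned down, the budget gives x* = I/(p_x + p_y·(y/x)) and y* = (y/x)·x*.
Numerically y/x = 0.409616, so x* = 154/(1 + 11.92·0.409616) = 26.1788.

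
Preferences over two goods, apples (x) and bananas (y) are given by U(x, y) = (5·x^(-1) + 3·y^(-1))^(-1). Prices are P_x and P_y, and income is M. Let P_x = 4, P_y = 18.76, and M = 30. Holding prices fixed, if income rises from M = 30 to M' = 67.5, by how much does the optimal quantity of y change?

Numerically y/x = 0.357676, so x* = 30/(4 + 18.76·0.357676) = 2.8011 and y* = 0.357676·2.8011 = 1.0019.
At M' = 67.5: y* = 2.2543. Change: 2.2543 − 1.0019 = 1.2524.

Δy* = 1.2524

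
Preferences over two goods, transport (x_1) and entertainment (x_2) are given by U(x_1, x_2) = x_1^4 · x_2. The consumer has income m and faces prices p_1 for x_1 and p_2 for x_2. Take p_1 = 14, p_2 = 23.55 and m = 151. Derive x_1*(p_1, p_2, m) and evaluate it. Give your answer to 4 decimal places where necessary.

Demand: x_1*(p_1,p_2,m) = 0.8·m/p_1 and x_2* = 0.2·m/p_2.
At p_1=14, p_2=23.55, m=151: x_1* = 0.8·151/14 = 8.6286.

x_1* = 8.6286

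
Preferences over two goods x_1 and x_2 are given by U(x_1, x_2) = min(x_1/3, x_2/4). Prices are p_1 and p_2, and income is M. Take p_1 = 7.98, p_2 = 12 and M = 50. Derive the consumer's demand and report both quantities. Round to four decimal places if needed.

x_1* = 2.0851, x_2* = 2.7801

With perfect complements, no substitution: consume in ratio x_1:x_2 = 3:4.
Budget: p_1·x_1 + p_2·(4/3)·x_1 = M, so (3·p_1 + 4·p_2)·x_1 = 3·M.
Demand: x_1*(p_1,p_2,M) = 3·M/(3·p_1 + 4·p_2), x_2* = 4·M/(3·p_1 + 4·p_2).
Here 3·7.98 + 4·12 = 71.94, giving x_1* = 2.0851 and x_2* = 2.7801.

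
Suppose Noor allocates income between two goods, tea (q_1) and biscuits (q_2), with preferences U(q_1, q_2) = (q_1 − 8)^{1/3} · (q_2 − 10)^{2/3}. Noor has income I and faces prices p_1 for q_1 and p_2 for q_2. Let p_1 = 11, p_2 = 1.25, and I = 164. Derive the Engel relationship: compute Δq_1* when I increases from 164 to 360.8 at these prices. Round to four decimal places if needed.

Δq_1* = 5.9636

MRS = (1/2)·(q_2−10)/(q_1−8). Tangency with p_1/p_2 gives q_2−10 = 2·(p_1/p_2)·(q_1−8).
After buying the subsistence bundle (8, 10), a share 1/3 of the remaining income goes to q_1: q_1* = 8 + 1/3·(I − 8p_1 − 10p_2)/p_1.
Discretionary income = 164 − 8·11 − 10·1.25 = 63.5; q_1* = 8 + 1/3·63.5/11 = 9.9242.
At I' = 360.8: q_1* = 15.8879. Change: 15.8879 − 9.9242 = 5.9636.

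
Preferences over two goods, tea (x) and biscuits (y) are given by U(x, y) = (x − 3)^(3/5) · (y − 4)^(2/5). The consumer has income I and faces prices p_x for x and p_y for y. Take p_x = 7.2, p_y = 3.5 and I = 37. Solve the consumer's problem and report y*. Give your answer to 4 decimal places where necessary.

Let x' = x−3, y' = y−4. MRS = (3/2)·y'/x' = p_x/p_y.
After buying the subsistence bundle (3, 4), a share 0.6 of the remaining income goes to x: x* = 3 + 0.6·(I − 3p_x − 4p_y)/p_x.
Discretionary income = 37 − 3·7.2 − 4·3.5 = 1.4; y* = 4 + 0.4·1.4/3.5 = 4.16.

y* = 4.16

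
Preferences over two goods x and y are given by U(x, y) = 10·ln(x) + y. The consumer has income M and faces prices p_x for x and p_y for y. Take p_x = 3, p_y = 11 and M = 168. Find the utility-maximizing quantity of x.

So x*(p_x,p_y) = 10·p_y/p_x, independent of income; and y* = (M − 10·p_y)/p_y.
At the given prices: x* = 10·11/3 = 36.6667.

x* = 36.6667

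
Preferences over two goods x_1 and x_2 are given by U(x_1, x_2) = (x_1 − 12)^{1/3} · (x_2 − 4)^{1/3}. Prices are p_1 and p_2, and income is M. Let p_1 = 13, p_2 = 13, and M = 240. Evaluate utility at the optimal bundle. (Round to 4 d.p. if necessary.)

V = 1.1485

Substituting into the budget: x_1* = 12 + 0.5·(M − 12·p_1 − 4·p_2)/p_1, and x_2* = 4 + 0.5·(…)/p_2.
Discretionary income = 240 − 12·13 − 4·13 = 32; x_1* = 12 + 0.5·32/13 = 13.2308; x_2* = 4 + 0.5·32/13 = 5.2308.
Utility at the optimum: U(13.2308, 5.2308) = 1.1485.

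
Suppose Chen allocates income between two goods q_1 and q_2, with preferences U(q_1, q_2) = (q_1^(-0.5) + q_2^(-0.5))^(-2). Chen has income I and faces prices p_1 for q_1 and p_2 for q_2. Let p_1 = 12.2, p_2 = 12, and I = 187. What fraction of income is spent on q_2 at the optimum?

share on q_2 = 0.4986

From the CES first-order condition, (q_2/q_1)^(1.5) = p_1/p_2.
Hence q_2/q_1 = (p_1/p_2)^(1/(1.5)), i.e. raised to the 2/3 power.
With the ratio pinned down, the budget gives q_1* = I/(p_1 + p_2·(q_2/q_1)) and q_2* = (q_2/q_1)·q_1*.
Numerically q_2/q_1 = 1.01108, so q_1* = 187/(12.2 + 12·1.01108) = 7.685 and q_2* = 1.01108·7.685 = 7.7702.
Expenditure on q_2: 12·7.7702 = 93.2424; share = 0.4986.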